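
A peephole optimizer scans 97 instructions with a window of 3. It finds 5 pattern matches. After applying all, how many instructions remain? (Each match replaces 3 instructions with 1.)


Each match removes 2 instructions.
Total removed = 5 * 2 = 10
Remaining = 97 - 10 = 87

87


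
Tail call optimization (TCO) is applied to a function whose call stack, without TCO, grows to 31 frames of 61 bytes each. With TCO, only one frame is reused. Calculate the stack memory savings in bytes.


Without TCO: 31 * 61 = 1891 bytes
With TCO: reuse 1 frame = 61 bytes
Savings = 1891 - 61 = 1830

1830


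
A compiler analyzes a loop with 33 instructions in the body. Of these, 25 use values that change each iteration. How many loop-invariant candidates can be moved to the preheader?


Invariant candidates = total - loop-dependent
= 33 - 25 = 8

8


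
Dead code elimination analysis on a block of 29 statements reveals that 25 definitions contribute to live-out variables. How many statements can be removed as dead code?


Dead code = total statements - live definitions
= 29 - 25 = 4

4


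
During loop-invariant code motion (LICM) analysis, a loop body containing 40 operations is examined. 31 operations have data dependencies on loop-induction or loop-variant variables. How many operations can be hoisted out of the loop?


Invariant candidates = total - loop-dependent
= 40 - 31 = 9

9


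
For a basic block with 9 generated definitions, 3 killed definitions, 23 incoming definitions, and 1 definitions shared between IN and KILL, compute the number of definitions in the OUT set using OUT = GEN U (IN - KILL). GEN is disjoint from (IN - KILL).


IN - KILL: 23 - 1 = 22 surviving definitions
OUT = GEN + surviving = 9 + 22 = 31

31


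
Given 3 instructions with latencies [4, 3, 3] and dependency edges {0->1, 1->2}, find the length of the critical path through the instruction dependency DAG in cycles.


Compute longest path through dependency graph: dist(Ik) = max over predecessors of dist + latency(Ik).
dist(I0) = latency 4 = 4
dist(I1) = dist(I0) + 3 = 4 + 3 = 7
dist(I2) = dist(I1) + 3 = 7 + 3 = 10
Critical path = max dist = 10

10


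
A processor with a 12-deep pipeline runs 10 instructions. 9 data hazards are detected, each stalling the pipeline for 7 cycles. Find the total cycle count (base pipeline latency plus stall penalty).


Base cycles = 12 + 10 - 1 = 21
Total stalls = 9 * 7 = 63
Total = 21 + 63 = 84

84


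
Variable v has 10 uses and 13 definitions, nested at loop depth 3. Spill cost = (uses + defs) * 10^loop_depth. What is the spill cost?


uses + defs = 10 + 13 = 23
10^3 = 1000
Spill cost = 23 * 1000 = 23000

23000


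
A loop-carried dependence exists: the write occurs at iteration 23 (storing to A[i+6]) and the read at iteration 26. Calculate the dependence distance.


Distance = read iteration - write iteration
= 26 - 23 = 3

3


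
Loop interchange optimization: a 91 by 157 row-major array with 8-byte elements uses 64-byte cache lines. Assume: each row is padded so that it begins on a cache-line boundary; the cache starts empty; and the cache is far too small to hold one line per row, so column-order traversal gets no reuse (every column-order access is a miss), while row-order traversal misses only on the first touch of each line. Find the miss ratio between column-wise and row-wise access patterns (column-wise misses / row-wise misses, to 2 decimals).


Each row occupies 157 * 8 = 1256 bytes and starts on a line boundary, so it spans ceil(1256 / 64) = 20 cache lines.
Row-major traversal misses (one per line touched): 91 * ceil(157 * 8 / 64) = 1820
Column-major traversal misses (no reuse, every access misses): 91 * 157 = 14287
Ratio = 14287 / 1820 = 7.85

7.85


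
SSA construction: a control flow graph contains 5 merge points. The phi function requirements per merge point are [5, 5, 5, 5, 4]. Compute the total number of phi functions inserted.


Total phi functions = sum of phi functions at each join node
= 5 + 5 + 5 + 5 + 4 = 24

24


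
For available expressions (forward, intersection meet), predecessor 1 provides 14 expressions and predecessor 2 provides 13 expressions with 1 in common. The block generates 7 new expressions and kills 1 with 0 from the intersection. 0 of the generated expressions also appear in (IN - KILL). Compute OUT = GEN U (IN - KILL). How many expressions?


IN = intersection of predecessors = 1
IN - KILL = 1 - 0 = 1
|OUT| = |GEN| + |IN - KILL| - |GEN ∩ (IN - KILL)| = 7 + 1 - 0 = 8

8


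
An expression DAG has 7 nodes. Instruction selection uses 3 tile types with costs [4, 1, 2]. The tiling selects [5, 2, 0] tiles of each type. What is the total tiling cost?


Total cost = sum(count_i * cost_i)
= 5*4 + 2*1 + 0*2
= 22

22


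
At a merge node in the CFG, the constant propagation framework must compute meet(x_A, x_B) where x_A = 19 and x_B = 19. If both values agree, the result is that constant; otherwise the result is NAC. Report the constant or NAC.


Meet operation: if both paths give the same constant, result is that constant; if they differ, result is NAC (not-a-constant).
Path A: 19, Path B: 19 -> equal
Result: constant -> 19

19


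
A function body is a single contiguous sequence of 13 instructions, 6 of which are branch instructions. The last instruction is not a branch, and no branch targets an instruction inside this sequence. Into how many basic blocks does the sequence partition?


With no in-sequence branch targets, the leaders are the first instruction plus the instruction after each branch.
Number of basic blocks = branches + 1
= 6 + 1 = 7

7


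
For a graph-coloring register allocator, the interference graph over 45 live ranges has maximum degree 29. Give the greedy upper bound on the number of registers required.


Greedy coloring never needs more than (max_degree + 1) colors: when coloring a vertex, at most max_degree neighbors are already colored.
Upper bound = 29 + 1 = 30

30


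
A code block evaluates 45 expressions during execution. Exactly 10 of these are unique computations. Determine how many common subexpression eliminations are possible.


CSE count = total expressions - unique expressions
= 45 - 10 = 35

35


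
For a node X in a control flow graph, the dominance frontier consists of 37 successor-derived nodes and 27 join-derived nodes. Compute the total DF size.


DF(X) = direct successor contributions + join point contributions
= 37 + 27 = 64

64


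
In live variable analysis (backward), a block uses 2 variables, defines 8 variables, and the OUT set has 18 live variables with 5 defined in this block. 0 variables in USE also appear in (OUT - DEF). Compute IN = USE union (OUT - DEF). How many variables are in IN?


OUT - DEF: 18 - 5 = 13
|IN| = |USE| + |OUT - DEF| - |USE ∩ (OUT - DEF)| = 2 + 13 - 0 = 15

15


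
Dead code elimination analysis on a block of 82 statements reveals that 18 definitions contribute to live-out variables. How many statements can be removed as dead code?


Dead code = total statements - live definitions
= 82 - 18 = 64

64


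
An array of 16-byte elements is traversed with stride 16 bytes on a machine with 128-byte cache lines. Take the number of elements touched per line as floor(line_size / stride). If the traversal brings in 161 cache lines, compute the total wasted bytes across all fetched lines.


Elements per line = floor(128 / 16) = 8
Bytes used per line = 8 * 16 = 128
Wasted per line = 128 - 128 = 0
Total wasted = 0 * 161 = 0

0


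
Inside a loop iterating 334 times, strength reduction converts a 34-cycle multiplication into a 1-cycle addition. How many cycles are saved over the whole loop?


Per-iteration saving = 34 - 1 = 33
Total saved = 334 * 33 = 11022

11022


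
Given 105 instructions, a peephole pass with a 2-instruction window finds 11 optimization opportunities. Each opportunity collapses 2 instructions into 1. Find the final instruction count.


Each match removes 1 instructions.
Total removed = 11 * 1 = 11
Remaining = 105 - 11 = 94

94


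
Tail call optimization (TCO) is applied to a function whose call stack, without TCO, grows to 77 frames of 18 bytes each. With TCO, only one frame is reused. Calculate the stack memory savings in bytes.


Without TCO: 77 * 18 = 1386 bytes
With TCO: reuse 1 frame = 18 bytes
Savings = 1386 - 18 = 1368

1368


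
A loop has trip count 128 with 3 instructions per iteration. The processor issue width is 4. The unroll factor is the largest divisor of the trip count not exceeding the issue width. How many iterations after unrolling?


Largest divisor of 128 <= 4 is 4
New iterations = 128 / 4 = 32

32


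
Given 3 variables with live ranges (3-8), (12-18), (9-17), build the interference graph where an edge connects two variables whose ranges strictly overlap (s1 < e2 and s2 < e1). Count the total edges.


Check all pairs for overlapping intervals.
Two intervals (s1,e1) and (s2,e2) overlap if s1 < e2 and s2 < e1.
v0 (3-8) vs v1..v2: overlaps none -> 0
v1 (12-18) vs v2: overlaps v2 -> 1
Total overlapping pairs = 0 + 1 = 1

1


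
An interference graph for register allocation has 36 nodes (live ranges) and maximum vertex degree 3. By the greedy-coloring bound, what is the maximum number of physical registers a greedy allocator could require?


Greedy coloring never needs more than (max_degree + 1) colors: when coloring a vertex, at most max_degree neighbors are already colored.
Upper bound = 3 + 1 = 4

4


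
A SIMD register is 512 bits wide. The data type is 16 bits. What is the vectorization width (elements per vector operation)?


Width = SIMD bits / data type bits
= 512 / 16 = 32

32


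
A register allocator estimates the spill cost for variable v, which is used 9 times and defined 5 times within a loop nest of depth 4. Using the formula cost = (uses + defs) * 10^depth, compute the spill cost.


uses + defs = 9 + 5 = 14
10^4 = 10000
Spill cost = 14 * 10000 = 140000

140000


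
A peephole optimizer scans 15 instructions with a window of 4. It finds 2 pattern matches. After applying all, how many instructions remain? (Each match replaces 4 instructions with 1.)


Each match removes 3 instructions.
Total removed = 2 * 3 = 6
Remaining = 15 - 6 = 9

9


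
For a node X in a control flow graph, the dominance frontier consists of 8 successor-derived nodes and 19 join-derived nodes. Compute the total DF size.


DF(X) = direct successor contributions + join point contributions
= 8 + 19 = 27

27


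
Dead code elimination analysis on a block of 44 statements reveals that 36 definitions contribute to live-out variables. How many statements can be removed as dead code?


Dead code = total statements - live definitions
= 44 - 36 = 8

8


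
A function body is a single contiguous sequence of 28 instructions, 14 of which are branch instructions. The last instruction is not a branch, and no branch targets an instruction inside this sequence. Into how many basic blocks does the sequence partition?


With no in-sequence branch targets, the leaders are the first instruction plus the instruction after each branch.
Number of basic blocks = branches + 1
= 14 + 1 = 15

15


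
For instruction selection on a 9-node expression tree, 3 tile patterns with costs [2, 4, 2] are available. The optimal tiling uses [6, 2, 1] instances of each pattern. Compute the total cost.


Total cost = sum(count_i * cost_i)
= 6*2 + 2*4 + 1*2
= 22

22


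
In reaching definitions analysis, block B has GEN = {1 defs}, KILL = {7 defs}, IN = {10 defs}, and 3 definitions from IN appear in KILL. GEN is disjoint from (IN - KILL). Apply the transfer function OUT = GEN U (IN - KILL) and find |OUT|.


IN - KILL: 10 - 3 = 7 surviving definitions
OUT = GEN + surviving = 1 + 7 = 8

8


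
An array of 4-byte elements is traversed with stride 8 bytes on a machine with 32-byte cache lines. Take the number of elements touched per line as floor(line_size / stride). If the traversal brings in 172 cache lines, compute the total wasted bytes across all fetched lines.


Elements per line = floor(32 / 8) = 4
Bytes used per line = 4 * 4 = 16
Wasted per line = 32 - 16 = 16
Total wasted = 16 * 172 = 2752

2752


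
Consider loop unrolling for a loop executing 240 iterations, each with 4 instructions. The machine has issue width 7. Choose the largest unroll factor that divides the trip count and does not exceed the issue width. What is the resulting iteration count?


Largest divisor of 240 <= 7 is 6
New iterations = 240 / 6 = 40

40


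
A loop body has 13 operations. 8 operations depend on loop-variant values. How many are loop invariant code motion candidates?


Invariant candidates = total - loop-dependent
= 13 - 8 = 5

5


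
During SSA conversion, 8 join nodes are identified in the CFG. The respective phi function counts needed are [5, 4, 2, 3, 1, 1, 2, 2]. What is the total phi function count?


Total phi functions = sum of phi functions at each join node
= 5 + 4 + 2 + 3 + 1 + 1 + 2 + 2 = 20

20


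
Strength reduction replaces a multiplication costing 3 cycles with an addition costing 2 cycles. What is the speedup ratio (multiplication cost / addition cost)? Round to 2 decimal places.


Ratio = mult_cost / add_cost = 3 / 2 = 1.5

1.5


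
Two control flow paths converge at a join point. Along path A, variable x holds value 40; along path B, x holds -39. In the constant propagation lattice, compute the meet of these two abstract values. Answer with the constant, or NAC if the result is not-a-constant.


Meet operation: if both paths give the same constant, result is that constant; if they differ, result is NAC (not-a-constant).
Path A: 40, Path B: -39 -> differ
Result: not-a-constant -> NAC

NAC


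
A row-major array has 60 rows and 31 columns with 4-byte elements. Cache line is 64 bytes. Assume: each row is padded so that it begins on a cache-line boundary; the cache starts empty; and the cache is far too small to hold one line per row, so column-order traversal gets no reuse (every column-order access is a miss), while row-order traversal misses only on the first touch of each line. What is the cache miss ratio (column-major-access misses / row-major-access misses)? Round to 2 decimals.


Each row occupies 31 * 4 = 124 bytes and starts on a line boundary, so it spans ceil(124 / 64) = 2 cache lines.
Row-major traversal misses (one per line touched): 60 * ceil(31 * 4 / 64) = 120
Column-major traversal misses (no reuse, every access misses): 60 * 31 = 1860
Ratio = 1860 / 120 = 15.5

15.5


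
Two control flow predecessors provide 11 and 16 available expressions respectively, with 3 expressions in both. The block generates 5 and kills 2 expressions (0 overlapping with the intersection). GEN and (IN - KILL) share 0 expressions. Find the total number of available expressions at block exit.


IN = intersection of predecessors = 3
IN - KILL = 3 - 0 = 3
|OUT| = |GEN| + |IN - KILL| - |GEN ∩ (IN - KILL)| = 5 + 3 - 0 = 8

8


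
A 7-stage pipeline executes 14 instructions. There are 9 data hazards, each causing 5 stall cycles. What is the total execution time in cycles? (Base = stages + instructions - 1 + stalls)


Base cycles = 7 + 14 - 1 = 20
Total stalls = 9 * 5 = 45
Total = 20 + 45 = 65

65


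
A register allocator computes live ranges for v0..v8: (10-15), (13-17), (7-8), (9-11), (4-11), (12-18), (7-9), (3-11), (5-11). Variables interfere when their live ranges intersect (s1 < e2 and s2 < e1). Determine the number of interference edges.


Check all pairs for overlapping intervals.
Two intervals (s1,e1) and (s2,e2) overlap if s1 < e2 and s2 < e1.
v0 (10-15) vs v1..v8: overlaps v1, v3, v4, v5, v7, v8 -> 6
v1 (13-17) vs v2..v8: overlaps v5 -> 1
v2 (7-8) vs v3..v8: overlaps v4, v6, v7, v8 -> 4
v3 (9-11) vs v4..v8: overlaps v4, v7, v8 -> 3
v4 (4-11) vs v5..v8: overlaps v6, v7, v8 -> 3
v5 (12-18) vs v6..v8: overlaps none -> 0
v6 (7-9) vs v7..v8: overlaps v7, v8 -> 2
v7 (3-11) vs v8: overlaps v8 -> 1
Total overlapping pairs = 6 + 1 + 4 + 3 + 3 + 0 + 2 + 1 = 20

20


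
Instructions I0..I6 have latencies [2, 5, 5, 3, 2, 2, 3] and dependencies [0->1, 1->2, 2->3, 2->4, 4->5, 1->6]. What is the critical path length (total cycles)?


Compute longest path through dependency graph: dist(Ik) = max over predecessors of dist + latency(Ik).
dist(I0) = latency 2 = 2
dist(I1) = dist(I0) + 5 = 2 + 5 = 7
dist(I2) = dist(I1) + 5 = 7 + 5 = 12
dist(I3) = dist(I2) + 3 = 12 + 3 = 15
dist(I4) = dist(I2) + 2 = 12 + 2 = 14
dist(I5) = dist(I4) + 2 = 14 + 2 = 16
dist(I6) = dist(I1) + 3 = 7 + 3 = 10
Critical path = max dist = 16

16


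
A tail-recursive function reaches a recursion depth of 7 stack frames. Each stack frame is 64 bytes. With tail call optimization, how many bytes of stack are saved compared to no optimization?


Without TCO: 7 * 64 = 448 bytes
With TCO: reuse 1 frame = 64 bytes
Savings = 448 - 64 = 384

384


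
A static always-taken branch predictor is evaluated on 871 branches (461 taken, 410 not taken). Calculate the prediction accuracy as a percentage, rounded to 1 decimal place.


Predictor: always-taken
Correct predictions = 461
Accuracy = 461 / 871 * 100 = 52.9%

52.9


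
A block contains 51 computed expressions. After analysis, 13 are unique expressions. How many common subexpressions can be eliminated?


CSE count = total expressions - unique expressions
= 51 - 13 = 38

38


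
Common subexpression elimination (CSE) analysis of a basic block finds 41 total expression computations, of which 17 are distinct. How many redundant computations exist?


CSE count = total expressions - unique expressions
= 41 - 17 = 24

24


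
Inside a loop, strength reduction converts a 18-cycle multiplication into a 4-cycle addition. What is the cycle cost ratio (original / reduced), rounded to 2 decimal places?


Ratio = mult_cost / add_cost = 18 / 4 = 4.5

4.5


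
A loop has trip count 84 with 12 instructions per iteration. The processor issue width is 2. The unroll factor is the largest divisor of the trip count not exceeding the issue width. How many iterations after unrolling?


Largest divisor of 84 <= 2 is 2
New iterations = 84 / 2 = 42

42


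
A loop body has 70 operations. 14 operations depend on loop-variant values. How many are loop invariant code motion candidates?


Invariant candidates = total - loop-dependent
= 70 - 14 = 56

56


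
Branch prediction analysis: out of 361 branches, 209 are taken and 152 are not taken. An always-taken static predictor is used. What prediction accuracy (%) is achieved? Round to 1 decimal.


Predictor: always-taken
Correct predictions = 209
Accuracy = 209 / 361 * 100 = 57.9%

57.9


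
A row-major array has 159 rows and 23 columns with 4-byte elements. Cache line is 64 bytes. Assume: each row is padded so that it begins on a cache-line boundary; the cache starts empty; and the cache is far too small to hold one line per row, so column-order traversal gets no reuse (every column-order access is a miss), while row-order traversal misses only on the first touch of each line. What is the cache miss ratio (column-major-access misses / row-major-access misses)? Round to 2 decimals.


Each row occupies 23 * 4 = 92 bytes and starts on a line boundary, so it spans ceil(92 / 64) = 2 cache lines.
Row-major traversal misses (one per line touched): 159 * ceil(23 * 4 / 64) = 318
Column-major traversal misses (no reuse, every access misses): 159 * 23 = 3657
Ratio = 3657 / 318 = 11.5

11.5


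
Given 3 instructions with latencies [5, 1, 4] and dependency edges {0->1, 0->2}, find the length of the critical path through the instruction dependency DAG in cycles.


Compute longest path through dependency graph: dist(Ik) = max over predecessors of dist + latency(Ik).
dist(I0) = latency 5 = 5
dist(I1) = dist(I0) + 1 = 5 + 1 = 6
dist(I2) = dist(I0) + 4 = 5 + 4 = 9
Critical path = max dist = 9

9


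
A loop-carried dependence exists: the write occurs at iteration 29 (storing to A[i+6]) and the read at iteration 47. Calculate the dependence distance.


Distance = read iteration - write iteration
= 47 - 29 = 18

18


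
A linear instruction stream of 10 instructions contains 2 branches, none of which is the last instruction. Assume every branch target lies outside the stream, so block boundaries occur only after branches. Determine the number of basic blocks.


With no in-sequence branch targets, the leaders are the first instruction plus the instruction after each branch.
Number of basic blocks = branches + 1
= 2 + 1 = 3

3


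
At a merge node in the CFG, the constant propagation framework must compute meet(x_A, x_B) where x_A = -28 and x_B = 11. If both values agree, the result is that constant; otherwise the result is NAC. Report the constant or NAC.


Meet operation: if both paths give the same constant, result is that constant; if they differ, result is NAC (not-a-constant).
Path A: -28, Path B: 11 -> differ
Result: not-a-constant -> NAC

NAC


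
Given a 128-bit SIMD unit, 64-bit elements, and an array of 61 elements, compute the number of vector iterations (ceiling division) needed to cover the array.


Width = 128 / 64 = 2 elements per vector op
Iterations = ceil(61 / 2) = 31

31


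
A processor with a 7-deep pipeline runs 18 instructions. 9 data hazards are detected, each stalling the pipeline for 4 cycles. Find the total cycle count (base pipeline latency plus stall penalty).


Base cycles = 7 + 18 - 1 = 24
Total stalls = 9 * 4 = 36
Total = 24 + 36 = 60

60


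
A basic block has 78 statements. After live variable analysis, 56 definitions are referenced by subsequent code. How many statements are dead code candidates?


Dead code = total statements - live definitions
= 78 - 56 = 22

22


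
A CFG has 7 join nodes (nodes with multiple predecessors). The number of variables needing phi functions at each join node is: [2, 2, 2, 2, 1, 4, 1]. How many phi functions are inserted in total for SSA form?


Total phi functions = sum of phi functions at each join node
= 2 + 2 + 2 + 2 + 1 + 4 + 1 = 14

14


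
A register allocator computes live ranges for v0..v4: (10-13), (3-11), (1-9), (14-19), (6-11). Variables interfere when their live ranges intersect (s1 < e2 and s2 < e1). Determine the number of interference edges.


Check all pairs for overlapping intervals.
Two intervals (s1,e1) and (s2,e2) overlap if s1 < e2 and s2 < e1.
v0 (10-13) vs v1..v4: overlaps v1, v4 -> 2
v1 (3-11) vs v2..v4: overlaps v2, v4 -> 2
v2 (1-9) vs v3..v4: overlaps v4 -> 1
v3 (14-19) vs v4: overlaps none -> 0
Total overlapping pairs = 2 + 2 + 1 + 0 = 5

5


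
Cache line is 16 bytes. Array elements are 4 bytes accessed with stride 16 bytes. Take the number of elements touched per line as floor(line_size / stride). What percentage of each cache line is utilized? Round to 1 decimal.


Elements per cache line = floor(16 / 16) = 1
Bytes used = 1 * 4 = 4
Utilization = 4 / 16 * 100 = 25.0%

25.0


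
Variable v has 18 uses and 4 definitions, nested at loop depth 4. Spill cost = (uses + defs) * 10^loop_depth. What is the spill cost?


uses + defs = 18 + 4 = 22
10^4 = 10000
Spill cost = 22 * 10000 = 220000

220000


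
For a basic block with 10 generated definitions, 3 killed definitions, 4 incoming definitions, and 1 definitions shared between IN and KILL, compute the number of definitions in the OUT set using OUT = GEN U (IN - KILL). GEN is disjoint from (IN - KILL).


IN - KILL: 4 - 1 = 3 surviving definitions
OUT = GEN + surviving = 10 + 3 = 13

13


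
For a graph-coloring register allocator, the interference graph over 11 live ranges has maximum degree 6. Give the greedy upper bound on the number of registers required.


Greedy coloring never needs more than (max_degree + 1) colors: when coloring a vertex, at most max_degree neighbors are already colored.
Upper bound = 6 + 1 = 7

7


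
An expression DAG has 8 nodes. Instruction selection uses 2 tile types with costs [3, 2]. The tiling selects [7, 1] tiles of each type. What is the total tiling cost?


Total cost = sum(count_i * cost_i)
= 7*3 + 1*2
= 23

23


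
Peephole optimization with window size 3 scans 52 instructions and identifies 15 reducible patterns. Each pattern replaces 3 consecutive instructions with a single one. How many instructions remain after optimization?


Each match removes 2 instructions.
Total removed = 15 * 2 = 30
Remaining = 52 - 30 = 22

22


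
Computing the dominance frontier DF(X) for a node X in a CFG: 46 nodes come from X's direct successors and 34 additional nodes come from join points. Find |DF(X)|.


DF(X) = direct successor contributions + join point contributions
= 46 + 34 = 80

80


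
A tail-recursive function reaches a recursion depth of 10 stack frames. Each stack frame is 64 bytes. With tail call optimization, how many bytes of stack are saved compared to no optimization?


Without TCO: 10 * 64 = 640 bytes
With TCO: reuse 1 frame = 64 bytes
Savings = 640 - 64 = 576

576


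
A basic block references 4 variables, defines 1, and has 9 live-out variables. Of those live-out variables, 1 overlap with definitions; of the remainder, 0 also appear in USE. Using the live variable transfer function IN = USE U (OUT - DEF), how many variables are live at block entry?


OUT - DEF: 9 - 1 = 8
|IN| = |USE| + |OUT - DEF| - |USE ∩ (OUT - DEF)| = 4 + 8 - 0 = 12

12


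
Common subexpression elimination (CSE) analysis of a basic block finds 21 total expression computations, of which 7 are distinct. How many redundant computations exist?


CSE count = total expressions - unique expressions
= 21 - 7 = 14

14


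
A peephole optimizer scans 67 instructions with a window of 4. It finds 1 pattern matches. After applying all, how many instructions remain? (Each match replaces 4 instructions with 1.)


Each match removes 3 instructions.
Total removed = 1 * 3 = 3
Remaining = 67 - 3 = 64

64


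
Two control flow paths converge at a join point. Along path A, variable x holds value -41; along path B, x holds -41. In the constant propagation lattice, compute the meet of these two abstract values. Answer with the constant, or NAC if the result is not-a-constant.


Meet operation: if both paths give the same constant, result is that constant; if they differ, result is NAC (not-a-constant).
Path A: -41, Path B: -41 -> equal
Result: constant -> -41

-41


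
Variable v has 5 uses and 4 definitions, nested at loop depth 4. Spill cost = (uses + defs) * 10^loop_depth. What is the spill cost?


uses + defs = 5 + 4 = 9
10^4 = 10000
Spill cost = 9 * 10000 = 90000

90000


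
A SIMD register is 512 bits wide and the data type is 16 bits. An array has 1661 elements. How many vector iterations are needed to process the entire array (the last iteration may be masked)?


Width = 512 / 16 = 32 elements per vector op
Iterations = ceil(1661 / 32) = 52

52


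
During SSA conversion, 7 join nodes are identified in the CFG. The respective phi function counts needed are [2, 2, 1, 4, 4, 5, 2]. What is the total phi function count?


Total phi functions = sum of phi functions at each join node
= 2 + 2 + 1 + 4 + 4 + 5 + 2 = 20

20


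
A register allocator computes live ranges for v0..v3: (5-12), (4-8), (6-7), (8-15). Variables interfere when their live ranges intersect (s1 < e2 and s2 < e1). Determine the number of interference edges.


Check all pairs for overlapping intervals.
Two intervals (s1,e1) and (s2,e2) overlap if s1 < e2 and s2 < e1.
v0 (5-12) vs v1..v3: overlaps v1, v2, v3 -> 3
v1 (4-8) vs v2..v3: overlaps v2 -> 1
v2 (6-7) vs v3: overlaps none -> 0
Total overlapping pairs = 3 + 1 + 0 = 4

4


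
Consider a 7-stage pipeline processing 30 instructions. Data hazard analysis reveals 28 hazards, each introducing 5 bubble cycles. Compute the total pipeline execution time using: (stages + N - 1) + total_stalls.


Base cycles = 7 + 30 - 1 = 36
Total stalls = 28 * 5 = 140
Total = 36 + 140 = 176

176


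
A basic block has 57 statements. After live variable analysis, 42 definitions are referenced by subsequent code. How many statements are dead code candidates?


Dead code = total statements - live definitions
= 57 - 42 = 15

15


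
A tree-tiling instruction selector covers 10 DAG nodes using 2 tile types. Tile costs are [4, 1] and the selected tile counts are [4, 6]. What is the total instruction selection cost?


Total cost = sum(count_i * cost_i)
= 4*4 + 6*1
= 22

22


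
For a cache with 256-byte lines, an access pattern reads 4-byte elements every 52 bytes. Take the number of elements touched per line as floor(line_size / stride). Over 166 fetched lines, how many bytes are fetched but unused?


Elements per line = floor(256 / 52) = 4
Bytes used per line = 4 * 4 = 16
Wasted per line = 256 - 16 = 240
Total wasted = 240 * 166 = 39840

39840


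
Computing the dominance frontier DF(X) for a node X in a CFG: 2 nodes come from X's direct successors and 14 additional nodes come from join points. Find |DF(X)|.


DF(X) = direct successor contributions + join point contributions
= 2 + 14 = 16

16


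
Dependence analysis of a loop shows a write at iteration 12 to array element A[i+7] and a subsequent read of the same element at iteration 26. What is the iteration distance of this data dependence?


Distance = read iteration - write iteration
= 26 - 12 = 14

14


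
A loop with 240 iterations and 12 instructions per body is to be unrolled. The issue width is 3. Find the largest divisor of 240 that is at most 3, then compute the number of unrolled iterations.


Largest divisor of 240 <= 3 is 3
New iterations = 240 / 3 = 80

80


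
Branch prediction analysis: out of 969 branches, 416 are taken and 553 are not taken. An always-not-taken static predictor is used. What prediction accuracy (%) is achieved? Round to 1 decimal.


Predictor: always-not-taken
Correct predictions = 553
Accuracy = 553 / 969 * 100 = 57.1%

57.1


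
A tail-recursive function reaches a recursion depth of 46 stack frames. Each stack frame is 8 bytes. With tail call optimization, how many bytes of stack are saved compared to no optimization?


Without TCO: 46 * 8 = 368 bytes
With TCO: reuse 1 frame = 8 bytes
Savings = 368 - 8 = 360

360


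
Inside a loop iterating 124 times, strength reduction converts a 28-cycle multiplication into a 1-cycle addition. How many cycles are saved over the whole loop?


Per-iteration saving = 28 - 1 = 27
Total saved = 124 * 27 = 3348

3348


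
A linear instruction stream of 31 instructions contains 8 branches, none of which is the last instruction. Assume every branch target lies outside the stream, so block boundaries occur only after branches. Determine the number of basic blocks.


With no in-sequence branch targets, the leaders are the first instruction plus the instruction after each branch.
Number of basic blocks = branches + 1
= 8 + 1 = 9

9


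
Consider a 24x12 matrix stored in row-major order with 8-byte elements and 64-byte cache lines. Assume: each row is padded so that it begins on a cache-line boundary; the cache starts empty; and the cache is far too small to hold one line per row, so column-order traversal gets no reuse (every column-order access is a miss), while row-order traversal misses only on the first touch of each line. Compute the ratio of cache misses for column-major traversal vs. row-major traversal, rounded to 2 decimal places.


Each row occupies 12 * 8 = 96 bytes and starts on a line boundary, so it spans ceil(96 / 64) = 2 cache lines.
Row-major traversal misses (one per line touched): 24 * ceil(12 * 8 / 64) = 48
Column-major traversal misses (no reuse, every access misses): 24 * 12 = 288
Ratio = 288 / 48 = 6.0

6.0


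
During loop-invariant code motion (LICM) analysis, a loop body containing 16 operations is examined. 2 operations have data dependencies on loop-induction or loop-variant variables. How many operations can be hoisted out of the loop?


Invariant candidates = total - loop-dependent
= 16 - 2 = 14

14


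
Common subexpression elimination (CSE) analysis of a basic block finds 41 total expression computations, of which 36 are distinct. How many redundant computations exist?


CSE count = total expressions - unique expressions
= 41 - 36 = 5

5


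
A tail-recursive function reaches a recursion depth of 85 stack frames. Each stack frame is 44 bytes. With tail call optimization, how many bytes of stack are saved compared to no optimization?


Without TCO: 85 * 44 = 3740 bytes
With TCO: reuse 1 frame = 44 bytes
Savings = 3740 - 44 = 3696

3696


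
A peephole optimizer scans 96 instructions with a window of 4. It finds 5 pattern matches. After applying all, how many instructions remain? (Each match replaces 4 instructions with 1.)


Each match removes 3 instructions.
Total removed = 5 * 3 = 15
Remaining = 96 - 15 = 81

81


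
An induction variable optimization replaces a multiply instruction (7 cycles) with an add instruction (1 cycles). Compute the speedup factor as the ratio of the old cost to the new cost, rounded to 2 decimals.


Ratio = mult_cost / add_cost = 7 / 1 = 7.0

7.0


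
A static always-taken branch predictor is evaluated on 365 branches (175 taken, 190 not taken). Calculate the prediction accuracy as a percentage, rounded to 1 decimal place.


Predictor: always-taken
Correct predictions = 175
Accuracy = 175 / 365 * 100 = 47.9%

47.9


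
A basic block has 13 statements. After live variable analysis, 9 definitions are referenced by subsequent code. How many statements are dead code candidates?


Dead code = total statements - live definitions
= 13 - 9 = 4

4


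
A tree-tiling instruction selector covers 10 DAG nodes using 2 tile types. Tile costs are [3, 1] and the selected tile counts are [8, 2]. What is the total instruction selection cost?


Total cost = sum(count_i * cost_i)
= 8*3 + 2*1
= 26

26


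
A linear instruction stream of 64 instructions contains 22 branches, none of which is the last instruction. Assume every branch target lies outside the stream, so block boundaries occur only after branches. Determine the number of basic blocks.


With no in-sequence branch targets, the leaders are the first instruction plus the instruction after each branch.
Number of basic blocks = branches + 1
= 22 + 1 = 23

23


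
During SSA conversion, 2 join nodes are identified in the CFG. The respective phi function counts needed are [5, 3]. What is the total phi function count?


Total phi functions = sum of phi functions at each join node
= 5 + 3 = 8

8


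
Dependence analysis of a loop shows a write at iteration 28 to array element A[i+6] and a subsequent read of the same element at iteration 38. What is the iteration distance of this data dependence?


Distance = read iteration - write iteration
= 38 - 28 = 10

10


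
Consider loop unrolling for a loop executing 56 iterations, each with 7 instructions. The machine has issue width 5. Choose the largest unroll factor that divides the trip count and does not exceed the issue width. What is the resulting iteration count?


Largest divisor of 56 <= 5 is 4
New iterations = 56 / 4 = 14

14


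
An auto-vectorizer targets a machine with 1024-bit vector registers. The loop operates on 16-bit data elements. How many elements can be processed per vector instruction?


Width = SIMD bits / data type bits
= 1024 / 16 = 64

64


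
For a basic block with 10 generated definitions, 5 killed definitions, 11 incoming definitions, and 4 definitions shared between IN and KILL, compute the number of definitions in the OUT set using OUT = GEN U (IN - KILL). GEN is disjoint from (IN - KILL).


IN - KILL: 11 - 4 = 7 surviving definitions
OUT = GEN + surviving = 10 + 7 = 17

17


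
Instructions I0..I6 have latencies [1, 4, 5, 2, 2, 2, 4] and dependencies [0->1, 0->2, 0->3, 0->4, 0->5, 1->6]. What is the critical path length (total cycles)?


Compute longest path through dependency graph: dist(Ik) = max over predecessors of dist + latency(Ik).
dist(I0) = latency 1 = 1
dist(I1) = dist(I0) + 4 = 1 + 4 = 5
dist(I2) = dist(I0) + 5 = 1 + 5 = 6
dist(I3) = dist(I0) + 2 = 1 + 2 = 3
dist(I4) = dist(I0) + 2 = 1 + 2 = 3
dist(I5) = dist(I0) + 2 = 1 + 2 = 3
dist(I6) = dist(I1) + 4 = 5 + 4 = 9
Critical path = max dist = 9

9


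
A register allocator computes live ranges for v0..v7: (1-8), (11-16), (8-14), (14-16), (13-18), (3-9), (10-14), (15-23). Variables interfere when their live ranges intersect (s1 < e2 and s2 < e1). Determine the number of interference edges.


Check all pairs for overlapping intervals.
Two intervals (s1,e1) and (s2,e2) overlap if s1 < e2 and s2 < e1.
v0 (1-8) vs v1..v7: overlaps v5 -> 1
v1 (11-16) vs v2..v7: overlaps v2, v3, v4, v6, v7 -> 5
v2 (8-14) vs v3..v7: overlaps v4, v5, v6 -> 3
v3 (14-16) vs v4..v7: overlaps v4, v7 -> 2
v4 (13-18) vs v5..v7: overlaps v6, v7 -> 2
v5 (3-9) vs v6..v7: overlaps none -> 0
v6 (10-14) vs v7: overlaps none -> 0
Total overlapping pairs = 1 + 5 + 3 + 2 + 2 + 0 + 0 = 13

13


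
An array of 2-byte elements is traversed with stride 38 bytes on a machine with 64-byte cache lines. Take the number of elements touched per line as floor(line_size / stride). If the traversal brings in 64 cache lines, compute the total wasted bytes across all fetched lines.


Elements per line = floor(64 / 38) = 1
Bytes used per line = 1 * 2 = 2
Wasted per line = 64 - 2 = 62
Total wasted = 62 * 64 = 3968

3968


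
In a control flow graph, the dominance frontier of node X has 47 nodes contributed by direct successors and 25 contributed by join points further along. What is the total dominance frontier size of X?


DF(X) = direct successor contributions + join point contributions
= 47 + 25 = 72

72


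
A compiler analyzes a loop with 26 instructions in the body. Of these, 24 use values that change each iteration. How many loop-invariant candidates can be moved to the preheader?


Invariant candidates = total - loop-dependent
= 26 - 24 = 2

2


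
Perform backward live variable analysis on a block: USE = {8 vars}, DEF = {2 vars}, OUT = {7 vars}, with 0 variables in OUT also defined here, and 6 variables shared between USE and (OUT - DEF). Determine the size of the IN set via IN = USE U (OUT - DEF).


OUT - DEF: 7 - 0 = 7
|IN| = |USE| + |OUT - DEF| - |USE ∩ (OUT - DEF)| = 8 + 7 - 6 = 9

9


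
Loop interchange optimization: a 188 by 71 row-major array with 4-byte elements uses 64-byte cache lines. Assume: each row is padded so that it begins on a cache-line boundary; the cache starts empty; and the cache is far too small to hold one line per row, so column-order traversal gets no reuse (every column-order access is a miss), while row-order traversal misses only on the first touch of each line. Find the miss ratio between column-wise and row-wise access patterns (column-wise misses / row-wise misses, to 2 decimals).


Each row occupies 71 * 4 = 284 bytes and starts on a line boundary, so it spans ceil(284 / 64) = 5 cache lines.
Row-major traversal misses (one per line touched): 188 * ceil(71 * 4 / 64) = 940
Column-major traversal misses (no reuse, every access misses): 188 * 71 = 13348
Ratio = 13348 / 940 = 14.2

14.2


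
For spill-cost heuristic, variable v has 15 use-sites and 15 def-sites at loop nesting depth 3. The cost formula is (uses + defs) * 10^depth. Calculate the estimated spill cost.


uses + defs = 15 + 15 = 30
10^3 = 1000
Spill cost = 30 * 1000 = 30000

30000


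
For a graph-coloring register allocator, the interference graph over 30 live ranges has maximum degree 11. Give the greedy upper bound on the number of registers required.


Greedy coloring never needs more than (max_degree + 1) colors: when coloring a vertex, at most max_degree neighbors are already colored.
Upper bound = 11 + 1 = 12

12


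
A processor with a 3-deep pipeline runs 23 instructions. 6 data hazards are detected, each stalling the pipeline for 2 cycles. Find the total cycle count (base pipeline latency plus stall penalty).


Base cycles = 3 + 23 - 1 = 25
Total stalls = 6 * 2 = 12
Total = 25 + 12 = 37

37
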